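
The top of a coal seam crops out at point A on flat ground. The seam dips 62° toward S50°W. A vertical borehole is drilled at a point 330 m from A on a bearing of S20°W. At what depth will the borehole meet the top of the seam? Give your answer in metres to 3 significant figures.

The hole lies 30° from the dip direction, so the down-dip offset is 330 × cos 30° = 285.79 m.
Depth = down-dip offset × tan(dip) = 285.79 × tan 62° = 285.79 × 1.8807
Depth = 537.49 m

537 m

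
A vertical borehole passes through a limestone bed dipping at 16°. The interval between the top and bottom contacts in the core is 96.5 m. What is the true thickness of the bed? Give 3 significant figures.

True thickness t = h · cos(dip) = 96.5 × cos 16°
t = 96.5 × 0.9613 = 92.762 m

92.8 m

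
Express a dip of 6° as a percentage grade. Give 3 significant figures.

grade % = 100 × tan 6° = 100 × 0.1051

10.5%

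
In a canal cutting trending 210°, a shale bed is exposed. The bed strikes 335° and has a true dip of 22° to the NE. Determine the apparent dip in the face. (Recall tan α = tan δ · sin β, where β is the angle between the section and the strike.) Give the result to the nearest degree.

Angle between strike (335°) and section (210°): β = 55°.
tan α = tan 22° × sin 55° = 0.4040 × 0.8192 = 0.3310
α = arctan(0.3310) = 18.31°

18°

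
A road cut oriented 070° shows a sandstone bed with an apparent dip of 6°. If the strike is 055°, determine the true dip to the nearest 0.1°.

22.1°

β = acute angle between strike 055° and section 070° = 15°.
tan(true dip) = tan 6° / sin 15° = 0.4061
true dip = arctan 0.4061 = 22.10°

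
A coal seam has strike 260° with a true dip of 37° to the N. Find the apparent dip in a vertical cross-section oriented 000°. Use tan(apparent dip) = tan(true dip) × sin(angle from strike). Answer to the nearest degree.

The section lies 80° from the strike.
tan(apparent dip) = tan 37° · sin 80° = 0.7421
apparent dip = arctan 0.7421 = 36.58°

37°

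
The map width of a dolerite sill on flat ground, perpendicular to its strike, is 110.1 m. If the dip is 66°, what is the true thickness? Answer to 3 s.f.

True thickness t = w · sin(dip) = 110.1 × sin 66°
t = 110.1 × 0.9135 = 100.581 m

101 m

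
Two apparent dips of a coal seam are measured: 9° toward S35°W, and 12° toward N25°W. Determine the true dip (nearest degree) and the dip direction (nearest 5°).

true dip 20°, dip direction 280°

Represent each trace as a vector plunging at its apparent dip toward its trend (east-north-up frame): v₁ = (-0.567, -0.809, -0.156), v₂ = (-0.413, 0.887, -0.208).
n = v₁ × v₂ = (-0.307, 0.053, 0.837) (taken with n_z > 0).
True dip = arccos(n_z / |n|) = arccos(0.9372) = 20.4°.
The horizontal component of n points toward azimuth atan2(n_x, n_y) = 280°, the dip direction.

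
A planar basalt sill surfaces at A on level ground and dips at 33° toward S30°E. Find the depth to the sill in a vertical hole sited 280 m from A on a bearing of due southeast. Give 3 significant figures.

176 m

The hole lies 15° from the dip direction, so the down-dip offset is 280 × cos 15° = 270.46 m.
Depth = down-dip offset × tan(dip) = 270.46 × tan 33° = 270.46 × 0.6494
Depth = 175.64 m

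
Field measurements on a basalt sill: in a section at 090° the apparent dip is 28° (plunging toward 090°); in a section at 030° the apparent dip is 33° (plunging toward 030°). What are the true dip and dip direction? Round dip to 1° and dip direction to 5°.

Represent each trace as a vector plunging at its apparent dip toward its trend (east-north-up frame): v₁ = (0.883, 0.000, -0.469), v₂ = (0.419, 0.726, -0.545).
The plane normal is n = v₁ × v₂ ∝ (0.341, 0.284, 0.641).
True dip = arccos(n_z / |n|) = arccos(0.8223) = 34.7°.
The horizontal component of n points toward azimuth atan2(n_x, n_y) = 50°, the dip direction.

true dip 35°, dip direction 050°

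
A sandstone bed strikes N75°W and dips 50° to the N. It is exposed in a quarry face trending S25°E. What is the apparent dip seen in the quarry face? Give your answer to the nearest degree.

42°

The strike is N75°W and the section trends S25°E; the acute angle between them is β = 50°.
tan(apparent dip) = tan 50° · sin 50° = 0.9129
α = arctan(0.9129) = 42.39°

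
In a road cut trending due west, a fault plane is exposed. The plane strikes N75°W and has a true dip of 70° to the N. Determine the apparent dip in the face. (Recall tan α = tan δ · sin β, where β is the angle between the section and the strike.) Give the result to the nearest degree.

Angle between strike (N75°W) and section (due west): β = 15°.
tan α = tan 70° × sin 15° = 2.7475 × 0.2588 = 0.7111
apparent dip = arctan 0.7111 = 35.42°

35°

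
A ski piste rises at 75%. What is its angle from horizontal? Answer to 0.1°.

tan θ = 75/100 = 0.7500
θ = arctan(0.7500) = 36.87°

36.9°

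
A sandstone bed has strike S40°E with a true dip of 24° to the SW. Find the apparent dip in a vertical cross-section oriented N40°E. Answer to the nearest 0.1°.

23.7°

The section lies 80° from the strike.
tan α = tan 24° × sin 80° = 0.4452 × 0.9848 = 0.4385
apparent dip = arctan 0.4385 = 23.68°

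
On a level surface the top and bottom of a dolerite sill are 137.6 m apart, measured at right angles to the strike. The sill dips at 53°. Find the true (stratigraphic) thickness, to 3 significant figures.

True thickness t = w · sin(dip) = 137.6 × sin 53°
t = 137.6 × 0.7986 = 109.892 m

110 m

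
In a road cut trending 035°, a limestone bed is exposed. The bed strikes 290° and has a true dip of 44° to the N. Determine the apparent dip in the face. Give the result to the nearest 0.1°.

43.0°

The section lies 75° from the strike.
tan(apparent dip) = tan 44° · sin 75° = 0.9328
α = arctan(0.9328) = 43.01°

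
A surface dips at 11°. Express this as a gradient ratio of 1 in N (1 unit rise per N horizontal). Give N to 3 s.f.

1 in 5.14

1 : N means tan θ = 1/N, so N = 1/tan 11° = 1/0.1944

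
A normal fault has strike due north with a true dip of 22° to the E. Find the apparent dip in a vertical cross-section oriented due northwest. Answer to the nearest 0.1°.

15.9°

The section lies 45° from the strike.
tan α = tan 22° × sin 45° = 0.4040 × 0.7071 = 0.2857
α = arctan(0.2857) = 15.94°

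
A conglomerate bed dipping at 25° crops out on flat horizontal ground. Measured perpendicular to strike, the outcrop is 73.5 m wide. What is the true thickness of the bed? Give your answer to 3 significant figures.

31.1 m

True thickness t = w · sin(dip) = 73.5 × sin 25°
t = 73.5 × 0.4226 = 31.062 m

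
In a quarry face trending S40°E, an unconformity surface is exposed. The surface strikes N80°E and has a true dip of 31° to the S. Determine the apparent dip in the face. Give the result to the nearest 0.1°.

The section lies 60° from the strike.
tan α = tan 31° × sin 60° = 0.6009 × 0.8660 = 0.5204
α = arctan(0.5204) = 27.49°

27.5°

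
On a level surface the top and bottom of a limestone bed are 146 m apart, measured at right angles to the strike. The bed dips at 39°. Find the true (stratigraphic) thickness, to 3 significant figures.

91.9 m

True thickness t = w · sin(dip) = 146 × sin 39°
t = 146 × 0.6293 = 91.881 m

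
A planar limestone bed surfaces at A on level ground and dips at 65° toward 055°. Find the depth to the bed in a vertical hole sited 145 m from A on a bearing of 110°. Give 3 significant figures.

178 m

The hole lies 55° from the dip direction, so the down-dip offset is 145 × cos 55° = 83.17 m.
Depth = down-dip offset × tan(dip) = 83.17 × tan 65° = 83.17 × 2.1445
Depth = 178.36 m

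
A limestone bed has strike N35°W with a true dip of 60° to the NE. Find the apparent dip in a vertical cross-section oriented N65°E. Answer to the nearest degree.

Angle between strike (N35°W) and section (N65°E): β = 80°.
tan α = tan 60° × sin 80° = 1.7321 × 0.9848 = 1.7057
apparent dip = arctan 1.7057 = 59.62°

60°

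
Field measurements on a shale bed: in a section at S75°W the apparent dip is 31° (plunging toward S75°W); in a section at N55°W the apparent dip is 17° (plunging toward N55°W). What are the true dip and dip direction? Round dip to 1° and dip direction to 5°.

Represent each trace as a vector plunging at its apparent dip toward its trend (east-north-up frame): v₁ = (-0.828, -0.222, -0.515), v₂ = (-0.783, 0.549, -0.292).
n = v₁ × v₂ = (-0.347, -0.161, 0.628) (taken with n_z > 0).
tan δ = √(n_x²+n_y²)/n_z = 0.383/0.628, so δ = 31.4°.
Dip direction = azimuth of (n_x, n_y) = atan2(-0.347, -0.161) = 245°.

true dip 31°, dip direction 245°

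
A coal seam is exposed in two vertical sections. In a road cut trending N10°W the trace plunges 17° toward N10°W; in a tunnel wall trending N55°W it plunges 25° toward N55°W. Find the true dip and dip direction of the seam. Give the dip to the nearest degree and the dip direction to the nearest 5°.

The two traces are lines in the plane: v₁ = (sin 350°·cos 17°, cos 350°·cos 17°, −sin 17°), v₂ = (sin 305°·cos 25°, cos 305°·cos 25°, −sin 25°).
The plane normal is n = v₁ × v₂ ∝ (-0.246, 0.147, 0.613).
True dip = arccos(n_z / |n|) = arccos(0.9059) = 25.1°.
Dip direction = atan2(-0.246, 0.147) = 301° (azimuth of n's horizontal projection).

true dip 25°, dip direction 300°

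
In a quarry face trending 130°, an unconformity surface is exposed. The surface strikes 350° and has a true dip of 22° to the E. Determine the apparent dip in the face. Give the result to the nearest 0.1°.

14.6°

The strike is 350° and the section trends 130°; the acute angle between them is β = 40°.
tan(apparent dip) = tan 22° · sin 40° = 0.2597
apparent dip = arctan 0.2597 = 14.56°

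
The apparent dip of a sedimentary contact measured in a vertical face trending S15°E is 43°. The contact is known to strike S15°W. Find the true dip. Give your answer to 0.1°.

The section is 30° from the strike.
tan(true dip) = tan 43° / sin 30° = 1.8650
δ = arctan(1.8650) = 61.80°

61.8°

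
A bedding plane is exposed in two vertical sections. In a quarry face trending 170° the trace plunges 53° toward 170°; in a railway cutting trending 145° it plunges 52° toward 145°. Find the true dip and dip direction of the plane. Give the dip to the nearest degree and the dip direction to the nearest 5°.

true dip 53°, dip direction 160°

Each apparent-dip line lies in the plane. As unit vectors (x east, y north, z up), v₁ plunges 53°→170° and v₂ plunges 52°→145°.
The plane normal is n = v₁ × v₂ ∝ (0.064, -0.200, 0.157).
tan δ = √(n_x²+n_y²)/n_z = 0.210/0.157, so δ = 53.3°.
Dip direction = atan2(0.064, -0.200) = 162° (azimuth of n's horizontal projection).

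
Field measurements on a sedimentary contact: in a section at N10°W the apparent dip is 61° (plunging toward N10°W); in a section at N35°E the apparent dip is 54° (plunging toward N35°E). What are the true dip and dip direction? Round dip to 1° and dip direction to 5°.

true dip 61°, dip direction 355°

Represent each trace as a vector plunging at its apparent dip toward its trend (east-north-up frame): v₁ = (-0.084, 0.477, -0.875), v₂ = (0.337, 0.481, -0.809).
The plane normal is n = v₁ × v₂ ∝ (-0.035, 0.363, 0.201).
True dip = arccos(n_z / |n|) = arccos(0.4837) = 61.1°.
The horizontal component of n points toward azimuth atan2(n_x, n_y) = 355°, the dip direction.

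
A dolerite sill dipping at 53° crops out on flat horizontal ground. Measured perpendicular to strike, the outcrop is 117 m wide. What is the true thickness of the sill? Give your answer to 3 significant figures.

93.4 m

True thickness t = w · sin(dip) = 117 × sin 53°
t = 117 × 0.7986 = 93.440 m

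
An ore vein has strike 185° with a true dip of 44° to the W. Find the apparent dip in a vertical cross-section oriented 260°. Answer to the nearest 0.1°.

43.0°

The section lies 75° from the strike.
tan α = tan 44° × sin 75° = 0.9657 × 0.9659 = 0.9328
apparent dip = arctan 0.9328 = 43.01°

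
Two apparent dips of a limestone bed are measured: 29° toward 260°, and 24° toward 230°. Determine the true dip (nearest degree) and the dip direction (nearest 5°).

true dip 29°, dip direction 265°

Represent each trace as a vector plunging at its apparent dip toward its trend (east-north-up frame): v₁ = (-0.861, -0.152, -0.485), v₂ = (-0.700, -0.587, -0.407).
Cross product v₁ × v₂ gives the pole to the plane: n ∝ (-0.223, -0.011, 0.400).
True dip = arccos(n_z / |n|) = arccos(0.8730) = 29.2°.
Dip direction = azimuth of (n_x, n_y) = atan2(-0.223, -0.011) = 267°.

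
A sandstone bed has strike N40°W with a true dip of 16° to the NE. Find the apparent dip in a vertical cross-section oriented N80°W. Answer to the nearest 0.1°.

10.4°

Angle between strike (N40°W) and section (N80°W): β = 40°.
tan(apparent dip) = tan 16° · sin 40° = 0.1843
apparent dip = arctan 0.1843 = 10.44°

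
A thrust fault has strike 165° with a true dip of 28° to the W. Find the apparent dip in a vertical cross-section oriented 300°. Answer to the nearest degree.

The section lies 45° from the strike.
tan α = tan 28° × sin 45° = 0.5317 × 0.7071 = 0.3760
apparent dip = arctan 0.3760 = 20.61°

21°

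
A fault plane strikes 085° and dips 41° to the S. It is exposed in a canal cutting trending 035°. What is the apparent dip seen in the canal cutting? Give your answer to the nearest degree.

The section lies 50° from the strike.
tan(apparent dip) = tan 41° · sin 50° = 0.6659
apparent dip = arctan 0.6659 = 33.66°

34°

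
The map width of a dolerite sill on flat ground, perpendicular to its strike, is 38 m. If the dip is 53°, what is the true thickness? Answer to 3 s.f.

30.3 m

True thickness t = w · sin(dip) = 38 × sin 53°
t = 38 × 0.7986 = 30.348 m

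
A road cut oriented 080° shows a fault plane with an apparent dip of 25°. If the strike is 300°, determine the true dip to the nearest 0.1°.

The section is 40° from the strike.
tan δ = tan α / sin β = tan 25° / sin 40° = 0.4663 / 0.6428 = 0.7254
true dip = arctan 0.7254 = 35.96°

36.0°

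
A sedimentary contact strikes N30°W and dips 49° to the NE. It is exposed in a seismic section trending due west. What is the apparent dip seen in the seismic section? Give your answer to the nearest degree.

Angle between strike (N30°W) and section (due west): β = 60°.
tan α = tan 49° × sin 60° = 1.1504 × 0.8660 = 0.9962
α = arctan(0.9962) = 44.89°

45°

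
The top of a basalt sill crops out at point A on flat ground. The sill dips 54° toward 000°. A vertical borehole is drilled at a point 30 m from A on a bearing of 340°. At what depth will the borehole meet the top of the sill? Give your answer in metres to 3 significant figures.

38.8 m

The hole lies 20° from the dip direction, so the down-dip offset is 30 × cos 20° = 28.19 m.
Depth = down-dip offset × tan(dip) = 28.19 × tan 54° = 28.19 × 1.3764
Depth = 38.80 m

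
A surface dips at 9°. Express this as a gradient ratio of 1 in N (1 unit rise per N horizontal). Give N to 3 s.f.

1 : N means tan θ = 1/N, so N = 1/tan 9° = 1/0.1584

1 in 6.31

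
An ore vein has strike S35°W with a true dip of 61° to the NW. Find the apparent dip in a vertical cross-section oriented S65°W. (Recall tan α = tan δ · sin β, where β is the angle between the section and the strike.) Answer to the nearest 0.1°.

The section lies 30° from the strike.
tan(apparent dip) = tan 61° · sin 30° = 0.9020
α = arctan(0.9020) = 42.05°

42.1°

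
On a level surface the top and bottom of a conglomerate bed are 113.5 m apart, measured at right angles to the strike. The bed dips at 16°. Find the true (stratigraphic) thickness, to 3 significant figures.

31.3 m

True thickness t = w · sin(dip) = 113.5 × sin 16°
t = 113.5 × 0.2756 = 31.285 m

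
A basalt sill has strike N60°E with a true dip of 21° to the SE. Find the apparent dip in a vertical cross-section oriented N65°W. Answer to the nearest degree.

17°

Angle between strike (N60°E) and section (N65°W): β = 55°.
tan(apparent dip) = tan 21° · sin 55° = 0.3144
apparent dip = arctan 0.3144 = 17.46°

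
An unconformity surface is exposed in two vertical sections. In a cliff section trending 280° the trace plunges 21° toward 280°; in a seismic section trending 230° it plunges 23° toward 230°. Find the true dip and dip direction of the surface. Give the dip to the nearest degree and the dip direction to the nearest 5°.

Represent each trace as a vector plunging at its apparent dip toward its trend (east-north-up frame): v₁ = (-0.919, 0.162, -0.358), v₂ = (-0.705, -0.592, -0.391).
n = v₁ × v₂ = (-0.275, -0.107, 0.658) (taken with n_z > 0).
tan δ = √(n_x²+n_y²)/n_z = 0.295/0.658, so δ = 24.2°.
Dip direction = azimuth of (n_x, n_y) = atan2(-0.275, -0.107) = 249°.

true dip 24°, dip direction 250°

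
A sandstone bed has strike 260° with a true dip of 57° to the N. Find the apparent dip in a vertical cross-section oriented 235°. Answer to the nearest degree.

33°

The section lies 25° from the strike.
tan α = tan 57° × sin 25° = 1.5399 × 0.4226 = 0.6508
α = arctan(0.6508) = 33.06°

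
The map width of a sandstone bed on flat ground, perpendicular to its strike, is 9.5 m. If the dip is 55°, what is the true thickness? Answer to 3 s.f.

7.78 m

True thickness t = w · sin(dip) = 9.5 × sin 55°
t = 9.5 × 0.8192 = 7.782 m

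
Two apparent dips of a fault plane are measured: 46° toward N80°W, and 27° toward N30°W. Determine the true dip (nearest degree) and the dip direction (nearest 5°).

true dip 47°, dip direction 270°

The two traces are lines in the plane: v₁ = (sin 280°·cos 46°, cos 280°·cos 46°, −sin 46°), v₂ = (sin 330°·cos 27°, cos 330°·cos 27°, −sin 27°).
Cross product v₁ × v₂ gives the pole to the plane: n ∝ (-0.500, -0.010, 0.474).
tan δ = √(n_x²+n_y²)/n_z = 0.500/0.474, so δ = 46.5°.
Dip direction = atan2(-0.500, -0.010) = 269° (azimuth of n's horizontal projection).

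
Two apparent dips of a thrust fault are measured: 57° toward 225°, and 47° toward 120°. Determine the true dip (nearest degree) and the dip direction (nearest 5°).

The two traces are lines in the plane: v₁ = (sin 225°·cos 57°, cos 225°·cos 57°, −sin 57°), v₂ = (sin 120°·cos 47°, cos 120°·cos 47°, −sin 47°).
The plane normal is n = v₁ × v₂ ∝ (-0.004, -0.777, 0.359).
True dip = arccos(n_z / |n|) = arccos(0.4192) = 65.2°.
Dip direction = azimuth of (n_x, n_y) = atan2(-0.004, -0.777) = 180°.

true dip 65°, dip direction 180°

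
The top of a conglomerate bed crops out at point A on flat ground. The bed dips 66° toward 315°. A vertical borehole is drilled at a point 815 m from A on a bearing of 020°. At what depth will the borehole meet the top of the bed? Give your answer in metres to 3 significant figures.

The hole lies 65° from the dip direction, so the down-dip offset is 815 × cos 65° = 344.43 m.
Depth = down-dip offset × tan(dip) = 344.43 × tan 66° = 344.43 × 2.2460
Depth = 773.61 m

774 m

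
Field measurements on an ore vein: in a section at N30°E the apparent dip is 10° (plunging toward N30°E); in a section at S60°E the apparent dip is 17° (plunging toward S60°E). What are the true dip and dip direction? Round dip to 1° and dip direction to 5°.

Each apparent-dip line lies in the plane. As unit vectors (x east, y north, z up), v₁ plunges 10°→N30°E and v₂ plunges 17°→S60°E.
The plane normal is n = v₁ × v₂ ∝ (0.332, -0.000, 0.942).
Dip δ = arctan(|n_h|/n_z) = arctan(0.332/0.942) = 19.4°.
The horizontal component of n points toward azimuth atan2(n_x, n_y) = 90°, the dip direction.

true dip 19°, dip direction 090°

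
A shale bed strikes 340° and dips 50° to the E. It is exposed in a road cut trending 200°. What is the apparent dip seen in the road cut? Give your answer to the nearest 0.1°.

37.5°

The section lies 40° from the strike.
tan(apparent dip) = tan 50° · sin 40° = 0.7660
α = arctan(0.7660) = 37.45°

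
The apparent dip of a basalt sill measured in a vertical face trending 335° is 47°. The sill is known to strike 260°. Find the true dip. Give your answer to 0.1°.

48.0°

β = acute angle between strike 260° and section 335° = 75°.
tan(true dip) = tan 47° / sin 75° = 1.1102
true dip = arctan 1.1102 = 47.99°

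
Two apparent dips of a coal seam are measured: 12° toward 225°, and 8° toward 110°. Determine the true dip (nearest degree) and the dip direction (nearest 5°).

The two traces are lines in the plane: v₁ = (sin 225°·cos 12°, cos 225°·cos 12°, −sin 12°), v₂ = (sin 110°·cos 8°, cos 110°·cos 8°, −sin 8°).
The plane normal is n = v₁ × v₂ ∝ (0.026, -0.290, 0.878).
True dip = arccos(n_z / |n|) = arccos(0.9492) = 18.3°.
Dip direction = atan2(0.026, -0.290) = 175° (azimuth of n's horizontal projection).

true dip 18°, dip direction 175°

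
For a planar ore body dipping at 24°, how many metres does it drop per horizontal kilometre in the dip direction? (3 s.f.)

drop per km = 1000 × tan 24° = 1000 × 0.4452

445 m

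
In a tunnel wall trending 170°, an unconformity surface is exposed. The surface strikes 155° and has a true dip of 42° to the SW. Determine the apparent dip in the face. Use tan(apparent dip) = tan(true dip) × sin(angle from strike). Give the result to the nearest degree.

Angle between strike (155°) and section (170°): β = 15°.
tan(apparent dip) = tan 42° · sin 15° = 0.2330
apparent dip = arctan 0.2330 = 13.12°

13°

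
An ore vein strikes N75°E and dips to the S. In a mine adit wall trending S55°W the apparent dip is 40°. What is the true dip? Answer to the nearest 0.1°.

67.8°

β = acute angle between strike N75°E and section S55°W = 20°.
tan(true dip) = tan 40° / sin 20° = 2.4534
δ = arctan(2.4534) = 67.82°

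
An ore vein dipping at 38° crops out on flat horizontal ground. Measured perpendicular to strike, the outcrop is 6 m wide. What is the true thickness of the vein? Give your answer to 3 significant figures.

3.69 m

True thickness t = w · sin(dip) = 6 × sin 38°
t = 6 × 0.6157 = 3.694 m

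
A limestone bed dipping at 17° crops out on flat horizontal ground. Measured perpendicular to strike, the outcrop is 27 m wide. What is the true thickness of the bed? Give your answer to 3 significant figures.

True thickness t = w · sin(dip) = 27 × sin 17°
t = 27 × 0.2924 = 7.894 m

7.89 m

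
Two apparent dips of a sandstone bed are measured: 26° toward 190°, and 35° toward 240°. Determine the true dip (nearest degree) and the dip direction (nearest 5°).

Represent each trace as a vector plunging at its apparent dip toward its trend (east-north-up frame): v₁ = (-0.156, -0.885, -0.438), v₂ = (-0.709, -0.410, -0.574).
n = v₁ × v₂ = (-0.328, -0.221, 0.564) (taken with n_z > 0).
tan δ = √(n_x²+n_y²)/n_z = 0.396/0.564, so δ = 35.1°.
The horizontal component of n points toward azimuth atan2(n_x, n_y) = 236°, the dip direction.

true dip 35°, dip direction 235°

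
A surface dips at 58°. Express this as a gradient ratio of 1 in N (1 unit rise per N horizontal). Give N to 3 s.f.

1 in 0.625

1 : N means tan θ = 1/N, so N = 1/tan 58° = 1/1.6003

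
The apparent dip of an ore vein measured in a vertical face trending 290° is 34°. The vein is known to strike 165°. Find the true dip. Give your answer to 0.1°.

39.5°

β = acute angle between strike 165° and section 290° = 55°.
tan δ = tan α / sin β = tan 34° / sin 55° = 0.6745 / 0.8192 = 0.8234
δ = arctan(0.8234) = 39.47°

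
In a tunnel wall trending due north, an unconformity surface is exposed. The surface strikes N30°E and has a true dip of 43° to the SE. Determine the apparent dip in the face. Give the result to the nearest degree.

The strike is N30°E and the section trends due north; the acute angle between them is β = 30°.
tan(apparent dip) = tan 43° · sin 30° = 0.4663
α = arctan(0.4663) = 25.00°

25°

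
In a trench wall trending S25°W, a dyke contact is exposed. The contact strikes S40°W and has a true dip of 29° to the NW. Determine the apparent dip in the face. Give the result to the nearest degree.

The strike is S40°W and the section trends S25°W; the acute angle between them is β = 15°.
tan α = tan 29° × sin 15° = 0.5543 × 0.2588 = 0.1435
α = arctan(0.1435) = 8.16°

8°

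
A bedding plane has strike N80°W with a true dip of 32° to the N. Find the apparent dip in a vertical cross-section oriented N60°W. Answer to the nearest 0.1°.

The section lies 20° from the strike.
tan α = tan 32° × sin 20° = 0.6249 × 0.3420 = 0.2137
α = arctan(0.2137) = 12.06°

12.1°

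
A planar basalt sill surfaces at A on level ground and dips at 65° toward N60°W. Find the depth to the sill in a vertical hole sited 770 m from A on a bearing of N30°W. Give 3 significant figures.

The hole lies 30° from the dip direction, so the down-dip offset is 770 × cos 30° = 666.84 m.
Depth = down-dip offset × tan(dip) = 666.84 × tan 65° = 666.84 × 2.1445
Depth = 1430.04 m

1430 m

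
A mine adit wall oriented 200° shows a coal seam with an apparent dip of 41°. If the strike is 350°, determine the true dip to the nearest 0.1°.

60.1°

β = acute angle between strike 350° and section 200° = 30°.
tan(true dip) = tan 41° / sin 30° = 1.7386
δ = arctan(1.7386) = 60.09°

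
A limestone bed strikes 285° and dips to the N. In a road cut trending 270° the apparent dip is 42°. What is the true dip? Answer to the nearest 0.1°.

74.0°

β = acute angle between strike 285° and section 270° = 15°.
tan(true dip) = tan 42° / sin 15° = 3.4789
δ = arctan(3.4789) = 73.96°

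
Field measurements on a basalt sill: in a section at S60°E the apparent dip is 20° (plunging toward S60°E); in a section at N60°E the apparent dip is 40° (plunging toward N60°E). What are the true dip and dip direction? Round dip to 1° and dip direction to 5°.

true dip 40°, dip direction 055°

Represent each trace as a vector plunging at its apparent dip toward its trend (east-north-up frame): v₁ = (0.814, -0.470, -0.342), v₂ = (0.663, 0.383, -0.643).
Cross product v₁ × v₂ gives the pole to the plane: n ∝ (0.433, 0.296, 0.623).
Dip δ = arctan(|n_h|/n_z) = arctan(0.525/0.623) = 40.1°.
The horizontal component of n points toward azimuth atan2(n_x, n_y) = 56°, the dip direction.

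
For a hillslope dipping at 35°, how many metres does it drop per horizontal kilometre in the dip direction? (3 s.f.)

drop per km = 1000 × tan 35° = 1000 × 0.7002

700 m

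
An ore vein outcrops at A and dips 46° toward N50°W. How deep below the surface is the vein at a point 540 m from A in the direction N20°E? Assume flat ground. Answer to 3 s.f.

191 m

The hole lies 70° from the dip direction, so the down-dip offset is 540 × cos 70° = 184.69 m.
Depth = down-dip offset × tan(dip) = 184.69 × tan 46° = 184.69 × 1.0355
Depth = 191.25 m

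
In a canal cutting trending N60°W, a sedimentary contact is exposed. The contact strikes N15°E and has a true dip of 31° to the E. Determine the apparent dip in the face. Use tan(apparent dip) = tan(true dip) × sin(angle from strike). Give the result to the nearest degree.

The strike is N15°E and the section trends N60°W; the acute angle between them is β = 75°.
tan(apparent dip) = tan 31° · sin 75° = 0.5804
α = arctan(0.5804) = 30.13°

30°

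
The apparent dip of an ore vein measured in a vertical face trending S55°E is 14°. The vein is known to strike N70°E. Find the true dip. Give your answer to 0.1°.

The section is 55° from the strike.
tan(true dip) = tan 14° / sin 55° = 0.3044
true dip = arctan 0.3044 = 16.93°

16.9°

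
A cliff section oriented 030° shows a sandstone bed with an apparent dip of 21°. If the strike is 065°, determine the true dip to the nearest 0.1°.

33.8°

The section is 35° from the strike.
tan(true dip) = tan 21° / sin 35° = 0.6692
true dip = arctan 0.6692 = 33.79°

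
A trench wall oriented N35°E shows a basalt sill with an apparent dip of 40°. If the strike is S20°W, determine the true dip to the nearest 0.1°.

The section is 15° from the strike.
tan δ = tan α / sin β = tan 40° / sin 15° = 0.8391 / 0.2588 = 3.2420
true dip = arctan 3.2420 = 72.86°

72.9°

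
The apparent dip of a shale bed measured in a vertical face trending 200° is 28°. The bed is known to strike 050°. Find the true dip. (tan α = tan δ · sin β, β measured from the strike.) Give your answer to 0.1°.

β = acute angle between strike 050° and section 200° = 30°.
tan(true dip) = tan 28° / sin 30° = 1.0634
δ = arctan(1.0634) = 46.76°

46.8°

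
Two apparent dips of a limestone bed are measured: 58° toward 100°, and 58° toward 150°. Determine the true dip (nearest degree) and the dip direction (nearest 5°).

true dip 60°, dip direction 125°

Each apparent-dip line lies in the plane. As unit vectors (x east, y north, z up), v₁ plunges 58°→100° and v₂ plunges 58°→150°.
Cross product v₁ × v₂ gives the pole to the plane: n ∝ (0.311, -0.218, 0.215).
True dip = arccos(n_z / |n|) = arccos(0.4928) = 60.5°.
The horizontal component of n points toward azimuth atan2(n_x, n_y) = 125°, the dip direction.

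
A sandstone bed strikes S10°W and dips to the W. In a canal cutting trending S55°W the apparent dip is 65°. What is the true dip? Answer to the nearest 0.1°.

The section is 45° from the strike.
tan(true dip) = tan 65° / sin 45° = 3.0328
δ = arctan(3.0328) = 71.75°

71.8°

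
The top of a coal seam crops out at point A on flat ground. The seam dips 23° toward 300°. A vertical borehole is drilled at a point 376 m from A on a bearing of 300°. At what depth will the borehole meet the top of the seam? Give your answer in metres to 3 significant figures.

The hole is directly down-dip from the outcrop, so the down-dip offset is 376 m.
Depth = down-dip offset × tan(dip) = 376.00 × tan 23° = 376.00 × 0.4245
Depth = 159.60 m

160 m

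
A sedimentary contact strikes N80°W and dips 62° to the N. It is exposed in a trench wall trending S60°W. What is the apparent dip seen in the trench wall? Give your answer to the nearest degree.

50°

The strike is N80°W and the section trends S60°W; the acute angle between them is β = 40°.
tan(apparent dip) = tan 62° · sin 40° = 1.2089
apparent dip = arctan 1.2089 = 50.40°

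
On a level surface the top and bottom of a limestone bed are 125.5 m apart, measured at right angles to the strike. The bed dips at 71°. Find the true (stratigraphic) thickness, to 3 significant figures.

True thickness t = w · sin(dip) = 125.5 × sin 71°
t = 125.5 × 0.9455 = 118.663 m

119 m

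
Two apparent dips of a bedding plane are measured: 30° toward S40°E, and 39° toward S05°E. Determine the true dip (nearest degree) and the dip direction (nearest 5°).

true dip 39°, dip direction 185°

Each apparent-dip line lies in the plane. As unit vectors (x east, y north, z up), v₁ plunges 30°→S40°E and v₂ plunges 39°→S05°E.
Cross product v₁ × v₂ gives the pole to the plane: n ∝ (-0.030, -0.316, 0.386).
tan δ = √(n_x²+n_y²)/n_z = 0.318/0.386, so δ = 39.5°.
Dip direction = atan2(-0.030, -0.316) = 185° (azimuth of n's horizontal projection).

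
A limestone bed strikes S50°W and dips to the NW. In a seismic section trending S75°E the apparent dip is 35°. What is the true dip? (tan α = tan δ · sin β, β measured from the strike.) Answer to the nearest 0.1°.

40.5°

β = acute angle between strike S50°W and section S75°E = 55°.
tan δ = tan α / sin β = tan 35° / sin 55° = 0.7002 / 0.8192 = 0.8548
δ = arctan(0.8548) = 40.52°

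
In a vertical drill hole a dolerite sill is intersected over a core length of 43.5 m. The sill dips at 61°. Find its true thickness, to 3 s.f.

True thickness t = h · cos(dip) = 43.5 × cos 61°
t = 43.5 × 0.4848 = 21.089 m

21.1 m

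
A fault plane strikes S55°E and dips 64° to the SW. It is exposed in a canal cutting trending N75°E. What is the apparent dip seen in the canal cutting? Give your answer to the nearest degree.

Angle between strike (S55°E) and section (N75°E): β = 50°.
tan α = tan 64° × sin 50° = 2.0503 × 0.7660 = 1.5706
α = arctan(1.5706) = 57.52°

58°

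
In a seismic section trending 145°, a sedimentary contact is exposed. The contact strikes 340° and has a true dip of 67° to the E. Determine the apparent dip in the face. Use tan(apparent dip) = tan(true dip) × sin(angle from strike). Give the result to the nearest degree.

31°

Angle between strike (340°) and section (145°): β = 15°.
tan α = tan 67° × sin 15° = 2.3559 × 0.2588 = 0.6097
α = arctan(0.6097) = 31.37°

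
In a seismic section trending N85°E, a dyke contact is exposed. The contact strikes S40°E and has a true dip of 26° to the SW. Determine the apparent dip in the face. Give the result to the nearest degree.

The section lies 55° from the strike.
tan α = tan 26° × sin 55° = 0.4877 × 0.8192 = 0.3995
apparent dip = arctan 0.3995 = 21.78°

22°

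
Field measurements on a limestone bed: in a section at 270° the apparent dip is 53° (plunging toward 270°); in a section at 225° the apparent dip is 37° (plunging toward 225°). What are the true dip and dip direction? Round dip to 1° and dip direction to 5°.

true dip 54°, dip direction 280°

Represent each trace as a vector plunging at its apparent dip toward its trend (east-north-up frame): v₁ = (-0.602, -0.000, -0.799), v₂ = (-0.565, -0.565, -0.602).
n = v₁ × v₂ = (-0.451, 0.089, 0.340) (taken with n_z > 0).
Dip δ = arctan(|n_h|/n_z) = arctan(0.460/0.340) = 53.5°.
Dip direction = atan2(-0.451, 0.089) = 281° (azimuth of n's horizontal projection).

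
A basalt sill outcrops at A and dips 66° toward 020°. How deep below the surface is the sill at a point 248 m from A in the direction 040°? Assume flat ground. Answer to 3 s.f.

The hole lies 20° from the dip direction, so the down-dip offset is 248 × cos 20° = 233.04 m.
Depth = down-dip offset × tan(dip) = 233.04 × tan 66° = 233.04 × 2.2460
Depth = 523.42 m

523 m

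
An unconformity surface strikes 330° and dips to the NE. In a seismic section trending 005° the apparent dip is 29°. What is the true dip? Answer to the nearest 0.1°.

44.0°

β = acute angle between strike 330° and section 005° = 35°.
tan δ = tan α / sin β = tan 29° / sin 35° = 0.5543 / 0.5736 = 0.9664
δ = arctan(0.9664) = 44.02°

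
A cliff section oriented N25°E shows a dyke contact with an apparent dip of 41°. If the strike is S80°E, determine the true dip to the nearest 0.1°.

42.0°

The section is 75° from the strike.
tan δ = tan α / sin β = tan 41° / sin 75° = 0.8693 / 0.9659 = 0.9000
true dip = arctan 0.9000 = 41.99°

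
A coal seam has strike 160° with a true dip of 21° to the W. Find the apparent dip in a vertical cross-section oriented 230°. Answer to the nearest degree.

20°

The strike is 160° and the section trends 230°; the acute angle between them is β = 70°.
tan(apparent dip) = tan 21° · sin 70° = 0.3607
α = arctan(0.3607) = 19.84°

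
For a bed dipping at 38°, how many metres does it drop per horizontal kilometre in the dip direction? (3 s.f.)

drop per km = 1000 × tan 38° = 1000 × 0.7813

781 m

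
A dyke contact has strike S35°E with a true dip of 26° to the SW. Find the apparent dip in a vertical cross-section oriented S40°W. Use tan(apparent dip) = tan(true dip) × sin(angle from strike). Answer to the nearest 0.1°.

25.2°

The strike is S35°E and the section trends S40°W; the acute angle between them is β = 75°.
tan(apparent dip) = tan 26° · sin 75° = 0.4711
α = arctan(0.4711) = 25.23°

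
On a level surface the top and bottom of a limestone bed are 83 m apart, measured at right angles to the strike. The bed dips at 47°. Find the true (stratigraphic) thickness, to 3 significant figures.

60.7 m

True thickness t = w · sin(dip) = 83 × sin 47°
t = 83 × 0.7314 = 60.702 m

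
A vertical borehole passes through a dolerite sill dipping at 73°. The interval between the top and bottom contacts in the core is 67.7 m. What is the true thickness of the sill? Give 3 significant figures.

19.8 m

True thickness t = h · cos(dip) = 67.7 × cos 73°
t = 67.7 × 0.2924 = 19.794 m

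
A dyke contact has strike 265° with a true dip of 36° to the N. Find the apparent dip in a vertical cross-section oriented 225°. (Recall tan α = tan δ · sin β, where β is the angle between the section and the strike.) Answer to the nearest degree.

The section lies 40° from the strike.
tan α = tan 36° × sin 40° = 0.7265 × 0.6428 = 0.4670
apparent dip = arctan 0.4670 = 25.03°

25°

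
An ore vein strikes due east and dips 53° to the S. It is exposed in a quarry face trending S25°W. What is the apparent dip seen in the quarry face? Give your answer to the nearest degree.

50°

Angle between strike (due east) and section (S25°W): β = 65°.
tan α = tan 53° × sin 65° = 1.3270 × 0.9063 = 1.2027
α = arctan(1.2027) = 50.26°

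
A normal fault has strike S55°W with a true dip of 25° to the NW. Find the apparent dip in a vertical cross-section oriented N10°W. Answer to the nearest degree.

23°

The strike is S55°W and the section trends N10°W; the acute angle between them is β = 65°.
tan α = tan 25° × sin 65° = 0.4663 × 0.9063 = 0.4226
α = arctan(0.4226) = 22.91°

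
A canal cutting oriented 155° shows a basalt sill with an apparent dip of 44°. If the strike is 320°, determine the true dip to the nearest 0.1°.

75.0°

β = acute angle between strike 320° and section 155° = 15°.
tan(true dip) = tan 44° / sin 15° = 3.7311
true dip = arctan 3.7311 = 75.00°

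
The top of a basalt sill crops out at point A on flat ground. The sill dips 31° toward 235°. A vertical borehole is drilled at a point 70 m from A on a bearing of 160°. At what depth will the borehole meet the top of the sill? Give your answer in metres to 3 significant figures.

10.9 m

The hole lies 75° from the dip direction, so the down-dip offset is 70 × cos 75° = 18.12 m.
Depth = down-dip offset × tan(dip) = 18.12 × tan 31° = 18.12 × 0.6009
Depth = 10.89 m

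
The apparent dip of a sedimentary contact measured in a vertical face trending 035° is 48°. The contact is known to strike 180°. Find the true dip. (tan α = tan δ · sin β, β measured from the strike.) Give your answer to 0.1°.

The section is 35° from the strike.
tan(true dip) = tan 48° / sin 35° = 1.9363
δ = arctan(1.9363) = 62.69°

62.7°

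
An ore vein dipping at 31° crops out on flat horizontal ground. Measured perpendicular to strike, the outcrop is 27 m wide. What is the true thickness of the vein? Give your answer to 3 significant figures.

13.9 m

True thickness t = w · sin(dip) = 27 × sin 31°
t = 27 × 0.5150 = 13.906 m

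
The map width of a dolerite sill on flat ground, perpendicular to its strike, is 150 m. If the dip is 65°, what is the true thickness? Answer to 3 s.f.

136 m

True thickness t = w · sin(dip) = 150 × sin 65°
t = 150 × 0.9063 = 135.946 m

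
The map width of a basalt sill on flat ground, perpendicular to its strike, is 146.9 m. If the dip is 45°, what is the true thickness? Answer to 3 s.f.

104 m

True thickness t = w · sin(dip) = 146.9 × sin 45°
t = 146.9 × 0.7071 = 103.874 m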